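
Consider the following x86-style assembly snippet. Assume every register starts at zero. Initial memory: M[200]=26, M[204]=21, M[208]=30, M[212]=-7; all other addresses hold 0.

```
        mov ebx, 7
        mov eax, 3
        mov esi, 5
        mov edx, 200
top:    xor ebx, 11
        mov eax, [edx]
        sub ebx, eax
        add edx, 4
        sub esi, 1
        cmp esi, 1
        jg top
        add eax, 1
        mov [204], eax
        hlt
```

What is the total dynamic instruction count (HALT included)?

35

after mov ebx, 7: ebx=7
after mov eax, 3: eax=3
after mov esi, 5: esi=5
after mov edx, 200: edx=200
after xor ebx, 11: ebx=7^11=12
after mov eax, [edx]: eax=M[200]=26
after sub ebx, eax: ebx=12-26=-14
after add edx, 4: edx=200+4=204
after sub esi, 1: esi=5-1=4
cmp esi, 1  (cmp 4,1)
jg top: taken
after xor ebx, 11: ebx=(-14)^11=-7
after mov eax, [edx]: eax=M[204]=21
after sub ebx, eax: ebx=(-7)-21=-28
after add edx, 4: edx=204+4=208
after sub esi, 1: esi=4-1=3
cmp esi, 1  (cmp 3,1)
jg top: taken
after xor ebx, 11: ebx=(-28)^11=-17
after mov eax, [edx]: eax=M[208]=30
after sub ebx, eax: ebx=(-17)-30=-47
after add edx, 4: edx=208+4=212
after sub esi, 1: esi=3-1=2
cmp esi, 1  (cmp 2,1)
jg top: taken
after xor ebx, 11: ebx=(-47)^11=-38
after mov eax, [edx]: eax=M[212]=-7
after sub ebx, eax: ebx=(-38)-(-7)=-31
after add edx, 4: edx=212+4=216
after sub esi, 1: esi=2-1=1
cmp esi, 1  (cmp 1,1)
jg top: not taken
after add eax, 1: eax=(-7)+1=-6
mov [204], eax → M[204]=-6
halt.
Total executed instructions: 35.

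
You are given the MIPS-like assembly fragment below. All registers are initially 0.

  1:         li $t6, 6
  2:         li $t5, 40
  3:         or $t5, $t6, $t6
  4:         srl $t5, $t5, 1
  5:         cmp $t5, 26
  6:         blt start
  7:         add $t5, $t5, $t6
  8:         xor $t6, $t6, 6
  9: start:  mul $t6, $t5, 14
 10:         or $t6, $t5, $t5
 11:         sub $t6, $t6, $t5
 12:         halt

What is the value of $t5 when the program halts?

after li $t6, 6: $t6=6
after li $t5, 40: $t5=40
after or $t5, $t6, $t6: $t5=6|6=6
after srl $t5, $t5, 1: $t5=6>>1=3
cmp $t5, 26  (cmp 3,26)
blt start: taken
after mul $t6, $t5, 14: $t6=3*14=42
after or $t6, $t5, $t5: $t6=3|3=3
after sub $t6, $t6, $t5: $t6=3-3=0
halt.

3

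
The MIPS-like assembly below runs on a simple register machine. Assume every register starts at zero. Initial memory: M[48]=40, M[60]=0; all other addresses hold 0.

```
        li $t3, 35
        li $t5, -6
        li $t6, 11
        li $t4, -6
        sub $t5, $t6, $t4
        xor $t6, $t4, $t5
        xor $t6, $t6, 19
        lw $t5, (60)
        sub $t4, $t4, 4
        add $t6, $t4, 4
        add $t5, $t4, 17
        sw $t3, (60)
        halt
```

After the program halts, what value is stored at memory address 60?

35

$t3=35
$t5=-6
$t6=11
$t4=-6
$t5=11-(-6)=17
$t6=(-6)^17=-21
$t6=(-21)^19=-8
$t5=M[60]=0
$t4=(-6)-4=-10
$t6=(-10)+4=-6
$t5=(-10)+17=7
sw $t3, (60) → M[60]=35
halt.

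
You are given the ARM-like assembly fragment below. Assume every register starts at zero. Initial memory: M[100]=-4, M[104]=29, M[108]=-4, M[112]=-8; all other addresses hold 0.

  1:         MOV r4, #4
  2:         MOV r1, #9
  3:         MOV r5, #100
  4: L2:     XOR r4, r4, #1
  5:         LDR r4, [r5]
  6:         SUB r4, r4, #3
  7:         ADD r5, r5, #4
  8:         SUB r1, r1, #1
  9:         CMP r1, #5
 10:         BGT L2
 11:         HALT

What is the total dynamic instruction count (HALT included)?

32

MOV r4, #4 → r4=4
MOV r1, #9 → r1=9
MOV r5, #100 → r5=100
XOR r4, r4, #1 → r4=4^1=5
LDR r4, [r5] → r4=M[100]=-4
SUB r4, r4, #3 → r4=(-4)-3=-7
ADD r5, r5, #4 → r5=100+4=104
SUB r1, r1, #1 → r1=9-1=8
CMP r1, #5  (cmp 8,5)
BGT L2: taken
XOR r4, r4, #1 → r4=(-7)^1=-8
LDR r4, [r5] → r4=M[104]=29
SUB r4, r4, #3 → r4=29-3=26
ADD r5, r5, #4 → r5=104+4=108
SUB r1, r1, #1 → r1=8-1=7
CMP r1, #5  (cmp 7,5)
BGT L2: taken
XOR r4, r4, #1 → r4=26^1=27
LDR r4, [r5] → r4=M[108]=-4
SUB r4, r4, #3 → r4=(-4)-3=-7
ADD r5, r5, #4 → r5=108+4=112
SUB r1, r1, #1 → r1=7-1=6
CMP r1, #5  (cmp 6,5)
BGT L2: taken
XOR r4, r4, #1 → r4=(-7)^1=-8
LDR r4, [r5] → r4=M[112]=-8
SUB r4, r4, #3 → r4=(-8)-3=-11
ADD r5, r5, #4 → r5=112+4=116
SUB r1, r1, #1 → r1=6-1=5
CMP r1, #5  (cmp 5,5)
BGT L2: not taken
halt.
Total executed instructions: 32.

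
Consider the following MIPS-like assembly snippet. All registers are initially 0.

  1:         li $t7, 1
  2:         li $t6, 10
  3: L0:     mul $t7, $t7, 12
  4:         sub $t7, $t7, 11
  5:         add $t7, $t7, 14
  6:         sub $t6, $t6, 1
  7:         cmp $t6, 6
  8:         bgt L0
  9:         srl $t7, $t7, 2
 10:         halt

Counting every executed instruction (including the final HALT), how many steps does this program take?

li $t7, 1 → $t7=1
li $t6, 10 → $t6=10
mul $t7, $t7, 12 → $t7=1*12=12
sub $t7, $t7, 11 → $t7=12-11=1
add $t7, $t7, 14 → $t7=1+14=15
sub $t6, $t6, 1 → $t6=10-1=9
cmp $t6, 6  (cmp 9,6)
bgt L0: taken
mul $t7, $t7, 12 → $t7=15*12=180
sub $t7, $t7, 11 → $t7=180-11=169
add $t7, $t7, 14 → $t7=169+14=183
sub $t6, $t6, 1 → $t6=9-1=8
cmp $t6, 6  (cmp 8,6)
bgt L0: taken
mul $t7, $t7, 12 → $t7=183*12=2196
sub $t7, $t7, 11 → $t7=2196-11=2185
add $t7, $t7, 14 → $t7=2185+14=2199
sub $t6, $t6, 1 → $t6=8-1=7
cmp $t6, 6  (cmp 7,6)
bgt L0: taken
mul $t7, $t7, 12 → $t7=2199*12=26388
sub $t7, $t7, 11 → $t7=26388-11=26377
add $t7, $t7, 14 → $t7=26377+14=26391
sub $t6, $t6, 1 → $t6=7-1=6
cmp $t6, 6  (cmp 6,6)
bgt L0: not taken
srl $t7, $t7, 2 → $t7=26391>>2=6597
halt.
Total executed instructions: 28.

28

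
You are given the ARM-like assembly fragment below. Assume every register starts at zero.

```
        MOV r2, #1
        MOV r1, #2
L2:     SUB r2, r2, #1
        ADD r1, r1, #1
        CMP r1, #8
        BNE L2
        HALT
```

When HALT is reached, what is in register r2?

-5

r2=1
r1=2
r2=1-1=0
r1=2+1=3
CMP r1, #8  (cmp 3,8)
BNE L2: taken
r2=0-1=-1
r1=3+1=4
CMP r1, #8  (cmp 4,8)
BNE L2: taken
r2=(-1)-1=-2
r1=4+1=5
CMP r1, #8  (cmp 5,8)
BNE L2: taken
r2=(-2)-1=-3
r1=5+1=6
CMP r1, #8  (cmp 6,8)
BNE L2: taken
r2=(-3)-1=-4
r1=6+1=7
CMP r1, #8  (cmp 7,8)
BNE L2: taken
r2=(-4)-1=-5
r1=7+1=8
CMP r1, #8  (cmp 8,8)
BNE L2: not taken
halt.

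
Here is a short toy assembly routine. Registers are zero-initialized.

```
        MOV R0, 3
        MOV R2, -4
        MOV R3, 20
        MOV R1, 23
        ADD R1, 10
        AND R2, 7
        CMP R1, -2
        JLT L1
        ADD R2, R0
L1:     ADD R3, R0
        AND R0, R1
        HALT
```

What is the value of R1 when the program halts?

33

MOV R0, 3 → R0=3
MOV R2, -4 → R2=-4
MOV R3, 20 → R3=20
MOV R1, 23 → R1=23
ADD R1, 10 → R1=23+10=33
AND R2, 7 → R2=(-4)&7=4
CMP R1, -2  (cmp 33,-2)
JLT L1: not taken
ADD R2, R0 → R2=4+3=7
ADD R3, R0 → R3=20+3=23
AND R0, R1 → R0=3&33=1
halt.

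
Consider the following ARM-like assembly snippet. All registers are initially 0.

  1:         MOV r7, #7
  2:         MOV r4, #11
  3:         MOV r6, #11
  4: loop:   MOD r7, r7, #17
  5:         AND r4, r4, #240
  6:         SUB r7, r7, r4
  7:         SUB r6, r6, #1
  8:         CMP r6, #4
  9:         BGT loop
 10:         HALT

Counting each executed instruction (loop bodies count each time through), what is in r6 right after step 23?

8

r7=7
r4=11
r6=11
r7=7%17=7
r4=11&240=0
r7=7-0=7
r6=11-1=10
CMP r6, #4  (cmp 10,4)
BGT loop: taken
r7=7%17=7
r4=0&240=0
r7=7-0=7
r6=10-1=9
CMP r6, #4  (cmp 9,4)
BGT loop: taken
r7=7%17=7
r4=0&240=0
r7=7-0=7
r6=9-1=8
CMP r6, #4  (cmp 8,4)
BGT loop: taken
r7=7%17=7
r4=0&240=0
After step 23: r6 = 8.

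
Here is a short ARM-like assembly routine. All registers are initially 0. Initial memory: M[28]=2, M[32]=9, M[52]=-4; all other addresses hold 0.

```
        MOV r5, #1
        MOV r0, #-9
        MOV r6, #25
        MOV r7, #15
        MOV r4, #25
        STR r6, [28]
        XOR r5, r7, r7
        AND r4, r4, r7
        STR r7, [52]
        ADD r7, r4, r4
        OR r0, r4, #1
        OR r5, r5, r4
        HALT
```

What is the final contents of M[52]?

15

after MOV r5, #1: r5=1
after MOV r0, #-9: r0=-9
after MOV r6, #25: r6=25
after MOV r7, #15: r7=15
after MOV r4, #25: r4=25
STR r6, [28] → M[28]=25
after XOR r5, r7, r7: r5=15^15=0
after AND r4, r4, r7: r4=25&15=9
STR r7, [52] → M[52]=15
after ADD r7, r4, r4: r7=9+9=18
after OR r0, r4, #1: r0=9|1=9
after OR r5, r5, r4: r5=0|9=9
halt.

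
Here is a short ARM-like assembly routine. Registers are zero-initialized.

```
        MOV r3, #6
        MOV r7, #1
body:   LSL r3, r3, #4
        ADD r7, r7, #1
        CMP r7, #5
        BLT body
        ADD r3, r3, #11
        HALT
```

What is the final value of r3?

MOV r3, #6 → r3=6
MOV r7, #1 → r7=1
LSL r3, r3, #4 → r3=6<<4=96
ADD r7, r7, #1 → r7=1+1=2
CMP r7, #5  (cmp 2,5)
BLT body: taken
LSL r3, r3, #4 → r3=96<<4=1536
ADD r7, r7, #1 → r7=2+1=3
CMP r7, #5  (cmp 3,5)
BLT body: taken
LSL r3, r3, #4 → r3=1536<<4=24576
ADD r7, r7, #1 → r7=3+1=4
CMP r7, #5  (cmp 4,5)
BLT body: taken
LSL r3, r3, #4 → r3=24576<<4=393216
ADD r7, r7, #1 → r7=4+1=5
CMP r7, #5  (cmp 5,5)
BLT body: not taken
ADD r3, r3, #11 → r3=393216+11=393227
halt.

393227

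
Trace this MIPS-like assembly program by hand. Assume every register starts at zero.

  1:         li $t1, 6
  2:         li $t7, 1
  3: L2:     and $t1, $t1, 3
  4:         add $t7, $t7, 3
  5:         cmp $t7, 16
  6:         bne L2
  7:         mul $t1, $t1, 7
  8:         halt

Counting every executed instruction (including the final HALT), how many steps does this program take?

$t1=6
$t7=1
$t1=6&3=2
$t7=1+3=4
cmp $t7, 16  (cmp 4,16)
bne L2: taken
$t1=2&3=2
$t7=4+3=7
cmp $t7, 16  (cmp 7,16)
bne L2: taken
$t1=2&3=2
$t7=7+3=10
cmp $t7, 16  (cmp 10,16)
bne L2: taken
$t1=2&3=2
$t7=10+3=13
cmp $t7, 16  (cmp 13,16)
bne L2: taken
$t1=2&3=2
$t7=13+3=16
cmp $t7, 16  (cmp 16,16)
bne L2: not taken
$t1=2*7=14
halt.
Total executed instructions: 24.

24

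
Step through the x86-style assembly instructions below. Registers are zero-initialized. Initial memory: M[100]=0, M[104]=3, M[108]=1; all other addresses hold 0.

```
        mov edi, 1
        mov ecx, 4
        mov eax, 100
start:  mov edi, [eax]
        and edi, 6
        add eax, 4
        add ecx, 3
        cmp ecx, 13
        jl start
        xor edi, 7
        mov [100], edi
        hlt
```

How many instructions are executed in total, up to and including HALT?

24

edi=1
ecx=4
eax=100
edi=M[100]=0
edi=0&6=0
eax=100+4=104
ecx=4+3=7
cmp ecx, 13  (cmp 7,13)
jl start: taken
edi=M[104]=3
edi=3&6=2
eax=104+4=108
ecx=7+3=10
cmp ecx, 13  (cmp 10,13)
jl start: taken
edi=M[108]=1
edi=1&6=0
eax=108+4=112
ecx=10+3=13
cmp ecx, 13  (cmp 13,13)
jl start: not taken
edi=0^7=7
mov [100], edi → M[100]=7
halt.
Total executed instructions: 24.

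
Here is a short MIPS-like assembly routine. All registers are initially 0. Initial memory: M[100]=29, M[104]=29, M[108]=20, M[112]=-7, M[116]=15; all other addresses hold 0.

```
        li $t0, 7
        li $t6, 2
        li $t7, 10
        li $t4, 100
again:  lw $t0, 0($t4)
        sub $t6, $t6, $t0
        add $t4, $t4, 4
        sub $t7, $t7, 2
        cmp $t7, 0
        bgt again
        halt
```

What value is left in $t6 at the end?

after li $t0, 7: $t0=7
after li $t6, 2: $t6=2
after li $t7, 10: $t7=10
after li $t4, 100: $t4=100
after lw $t0, 0($t4): $t0=M[100]=29
after sub $t6, $t6, $t0: $t6=2-29=-27
after add $t4, $t4, 4: $t4=100+4=104
after sub $t7, $t7, 2: $t7=10-2=8
cmp $t7, 0  (cmp 8,0)
bgt again: taken
after lw $t0, 0($t4): $t0=M[104]=29
after sub $t6, $t6, $t0: $t6=(-27)-29=-56
after add $t4, $t4, 4: $t4=104+4=108
after sub $t7, $t7, 2: $t7=8-2=6
cmp $t7, 0  (cmp 6,0)
bgt again: taken
after lw $t0, 0($t4): $t0=M[108]=20
after sub $t6, $t6, $t0: $t6=(-56)-20=-76
after add $t4, $t4, 4: $t4=108+4=112
after sub $t7, $t7, 2: $t7=6-2=4
cmp $t7, 0  (cmp 4,0)
bgt again: taken
after lw $t0, 0($t4): $t0=M[112]=-7
after sub $t6, $t6, $t0: $t6=(-76)-(-7)=-69
after add $t4, $t4, 4: $t4=112+4=116
after sub $t7, $t7, 2: $t7=4-2=2
cmp $t7, 0  (cmp 2,0)
bgt again: taken
after lw $t0, 0($t4): $t0=M[116]=15
after sub $t6, $t6, $t0: $t6=(-69)-15=-84
after add $t4, $t4, 4: $t4=116+4=120
after sub $t7, $t7, 2: $t7=2-2=0
cmp $t7, 0  (cmp 0,0)
bgt again: not taken
halt.

-84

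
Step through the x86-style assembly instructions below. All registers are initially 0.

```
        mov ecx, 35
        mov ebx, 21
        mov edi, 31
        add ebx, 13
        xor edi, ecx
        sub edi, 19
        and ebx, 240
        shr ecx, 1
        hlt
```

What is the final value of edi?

after mov ecx, 35: ecx=35
after mov ebx, 21: ebx=21
after mov edi, 31: edi=31
after add ebx, 13: ebx=21+13=34
after xor edi, ecx: edi=31^35=60
after sub edi, 19: edi=60-19=41
after and ebx, 240: ebx=34&240=32
after shr ecx, 1: ecx=35>>1=17
halt.

41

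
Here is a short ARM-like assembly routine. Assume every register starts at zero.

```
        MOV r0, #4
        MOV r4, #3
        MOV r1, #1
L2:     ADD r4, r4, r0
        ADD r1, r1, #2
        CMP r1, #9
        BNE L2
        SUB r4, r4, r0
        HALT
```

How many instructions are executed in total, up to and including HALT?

21

after MOV r0, #4: r0=4
after MOV r4, #3: r4=3
after MOV r1, #1: r1=1
after ADD r4, r4, r0: r4=3+4=7
after ADD r1, r1, #2: r1=1+2=3
CMP r1, #9  (cmp 3,9)
BNE L2: taken
after ADD r4, r4, r0: r4=7+4=11
after ADD r1, r1, #2: r1=3+2=5
CMP r1, #9  (cmp 5,9)
BNE L2: taken
after ADD r4, r4, r0: r4=11+4=15
after ADD r1, r1, #2: r1=5+2=7
CMP r1, #9  (cmp 7,9)
BNE L2: taken
after ADD r4, r4, r0: r4=15+4=19
after ADD r1, r1, #2: r1=7+2=9
CMP r1, #9  (cmp 9,9)
BNE L2: not taken
after SUB r4, r4, r0: r4=19-4=15
halt.
Total executed instructions: 21.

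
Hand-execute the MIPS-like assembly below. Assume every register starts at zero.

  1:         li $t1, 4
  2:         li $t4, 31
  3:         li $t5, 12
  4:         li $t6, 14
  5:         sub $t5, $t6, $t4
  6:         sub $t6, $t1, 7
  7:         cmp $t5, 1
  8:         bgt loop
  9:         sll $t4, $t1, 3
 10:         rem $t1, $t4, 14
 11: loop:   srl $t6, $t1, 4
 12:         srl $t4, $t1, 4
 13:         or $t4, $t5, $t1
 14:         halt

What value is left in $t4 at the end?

after li $t1, 4: $t1=4
after li $t4, 31: $t4=31
after li $t5, 12: $t5=12
after li $t6, 14: $t6=14
after sub $t5, $t6, $t4: $t5=14-31=-17
after sub $t6, $t1, 7: $t6=4-7=-3
cmp $t5, 1  (cmp -17,1)
bgt loop: not taken
after sll $t4, $t1, 3: $t4=4<<3=32
after rem $t1, $t4, 14: $t1=32%14=4
after srl $t6, $t1, 4: $t6=4>>4=0
after srl $t4, $t1, 4: $t4=4>>4=0
after or $t4, $t5, $t1: $t4=(-17)|4=-17
halt.

-17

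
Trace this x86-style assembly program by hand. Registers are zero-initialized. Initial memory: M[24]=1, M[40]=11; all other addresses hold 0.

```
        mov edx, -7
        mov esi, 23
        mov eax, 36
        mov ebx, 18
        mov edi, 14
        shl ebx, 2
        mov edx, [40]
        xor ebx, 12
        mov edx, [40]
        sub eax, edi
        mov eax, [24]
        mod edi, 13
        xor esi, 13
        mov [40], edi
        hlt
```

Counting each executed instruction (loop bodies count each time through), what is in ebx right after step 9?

68

mov edx, -7 → edx=-7
mov esi, 23 → esi=23
mov eax, 36 → eax=36
mov ebx, 18 → ebx=18
mov edi, 14 → edi=14
shl ebx, 2 → ebx=18<<2=72
mov edx, [40] → edx=M[40]=11
xor ebx, 12 → ebx=72^12=68
mov edx, [40] → edx=M[40]=11
After step 9: ebx = 68.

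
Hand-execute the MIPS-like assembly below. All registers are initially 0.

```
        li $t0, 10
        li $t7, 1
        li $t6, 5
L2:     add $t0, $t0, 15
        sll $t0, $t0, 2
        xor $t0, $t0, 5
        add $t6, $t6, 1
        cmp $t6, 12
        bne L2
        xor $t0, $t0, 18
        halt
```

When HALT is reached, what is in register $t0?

li $t0, 10 → $t0=10
li $t7, 1 → $t7=1
li $t6, 5 → $t6=5
add $t0, $t0, 15 → $t0=10+15=25
sll $t0, $t0, 2 → $t0=25<<2=100
xor $t0, $t0, 5 → $t0=100^5=97
add $t6, $t6, 1 → $t6=5+1=6
cmp $t6, 12  (cmp 6,12)
bne L2: taken
add $t0, $t0, 15 → $t0=97+15=112
sll $t0, $t0, 2 → $t0=112<<2=448
xor $t0, $t0, 5 → $t0=448^5=453
add $t6, $t6, 1 → $t6=6+1=7
cmp $t6, 12  (cmp 7,12)
bne L2: taken
add $t0, $t0, 15 → $t0=453+15=468
sll $t0, $t0, 2 → $t0=468<<2=1872
xor $t0, $t0, 5 → $t0=1872^5=1877
add $t6, $t6, 1 → $t6=7+1=8
cmp $t6, 12  (cmp 8,12)
bne L2: taken
add $t0, $t0, 15 → $t0=1877+15=1892
sll $t0, $t0, 2 → $t0=1892<<2=7568
xor $t0, $t0, 5 → $t0=7568^5=7573
add $t6, $t6, 1 → $t6=8+1=9
cmp $t6, 12  (cmp 9,12)
bne L2: taken
add $t0, $t0, 15 → $t0=7573+15=7588
sll $t0, $t0, 2 → $t0=7588<<2=30352
xor $t0, $t0, 5 → $t0=30352^5=30357
add $t6, $t6, 1 → $t6=9+1=10
cmp $t6, 12  (cmp 10,12)
bne L2: taken
add $t0, $t0, 15 → $t0=30357+15=30372
sll $t0, $t0, 2 → $t0=30372<<2=121488
xor $t0, $t0, 5 → $t0=121488^5=121493
add $t6, $t6, 1 → $t6=10+1=11
cmp $t6, 12  (cmp 11,12)
bne L2: taken
add $t0, $t0, 15 → $t0=121493+15=121508
sll $t0, $t0, 2 → $t0=121508<<2=486032
xor $t0, $t0, 5 → $t0=486032^5=486037
add $t6, $t6, 1 → $t6=11+1=12
cmp $t6, 12  (cmp 12,12)
bne L2: not taken
xor $t0, $t0, 18 → $t0=486037^18=486023
halt.

486023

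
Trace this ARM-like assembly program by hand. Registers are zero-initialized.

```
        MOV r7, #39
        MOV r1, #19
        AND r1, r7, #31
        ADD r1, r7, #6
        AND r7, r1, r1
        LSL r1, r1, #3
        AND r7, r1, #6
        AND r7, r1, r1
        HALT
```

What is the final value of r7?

360

after MOV r7, #39: r7=39
after MOV r1, #19: r1=19
after AND r1, r7, #31: r1=39&31=7
after ADD r1, r7, #6: r1=39+6=45
after AND r7, r1, r1: r7=45&45=45
after LSL r1, r1, #3: r1=45<<3=360
after AND r7, r1, #6: r7=360&6=0
after AND r7, r1, r1: r7=360&360=360
halt.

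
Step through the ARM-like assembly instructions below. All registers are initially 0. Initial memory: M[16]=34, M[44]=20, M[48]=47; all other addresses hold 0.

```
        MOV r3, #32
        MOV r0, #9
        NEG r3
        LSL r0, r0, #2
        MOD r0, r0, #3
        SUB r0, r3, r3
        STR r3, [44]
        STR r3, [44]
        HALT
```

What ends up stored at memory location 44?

-32

r3=32
r0=9
r3=-(32)=-32
r0=9<<2=36
r0=36%3=0
r0=(-32)-(-32)=0
STR r3, [44] → M[44]=-32
STR r3, [44] → M[44]=-32
halt.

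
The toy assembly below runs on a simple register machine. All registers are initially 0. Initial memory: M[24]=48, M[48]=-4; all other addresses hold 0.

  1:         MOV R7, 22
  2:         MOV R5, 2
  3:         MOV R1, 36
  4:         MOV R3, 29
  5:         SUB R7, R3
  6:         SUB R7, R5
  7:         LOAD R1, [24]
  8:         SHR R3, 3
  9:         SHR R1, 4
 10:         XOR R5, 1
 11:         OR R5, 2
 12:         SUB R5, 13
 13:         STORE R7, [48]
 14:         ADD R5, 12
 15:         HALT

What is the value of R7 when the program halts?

-9

MOV R7, 22 → R7=22
MOV R5, 2 → R5=2
MOV R1, 36 → R1=36
MOV R3, 29 → R3=29
SUB R7, R3 → R7=22-29=-7
SUB R7, R5 → R7=(-7)-2=-9
LOAD R1, [24] → R1=M[24]=48
SHR R3, 3 → R3=29>>3=3
SHR R1, 4 → R1=48>>4=3
XOR R5, 1 → R5=2^1=3
OR R5, 2 → R5=3|2=3
SUB R5, 13 → R5=3-13=-10
STORE R7, [48] → M[48]=-9
ADD R5, 12 → R5=(-10)+12=2
halt.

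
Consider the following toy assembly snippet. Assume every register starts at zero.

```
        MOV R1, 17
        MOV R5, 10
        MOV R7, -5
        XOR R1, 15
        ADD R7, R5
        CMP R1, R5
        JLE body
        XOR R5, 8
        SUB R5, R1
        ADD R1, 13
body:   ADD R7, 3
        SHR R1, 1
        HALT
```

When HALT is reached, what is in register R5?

-28

after MOV R1, 17: R1=17
after MOV R5, 10: R5=10
after MOV R7, -5: R7=-5
after XOR R1, 15: R1=17^15=30
after ADD R7, R5: R7=(-5)+10=5
CMP R1, R5  (cmp 30,10)
JLE body: not taken
after XOR R5, 8: R5=10^8=2
after SUB R5, R1: R5=2-30=-28
after ADD R1, 13: R1=30+13=43
after ADD R7, 3: R7=5+3=8
after SHR R1, 1: R1=43>>1=21
halt.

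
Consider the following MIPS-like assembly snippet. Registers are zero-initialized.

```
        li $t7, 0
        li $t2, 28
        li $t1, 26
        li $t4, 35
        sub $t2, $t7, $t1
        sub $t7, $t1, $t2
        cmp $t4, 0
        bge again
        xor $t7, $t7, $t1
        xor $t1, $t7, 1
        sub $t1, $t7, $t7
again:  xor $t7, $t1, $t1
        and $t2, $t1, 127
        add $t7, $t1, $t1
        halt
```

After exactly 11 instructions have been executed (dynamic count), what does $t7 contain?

li $t7, 0 → $t7=0
li $t2, 28 → $t2=28
li $t1, 26 → $t1=26
li $t4, 35 → $t4=35
sub $t2, $t7, $t1 → $t2=0-26=-26
sub $t7, $t1, $t2 → $t7=26-(-26)=52
cmp $t4, 0  (cmp 35,0)
bge again: taken
xor $t7, $t1, $t1 → $t7=26^26=0
and $t2, $t1, 127 → $t2=26&127=26
add $t7, $t1, $t1 → $t7=26+26=52
After step 11: $t7 = 52.

52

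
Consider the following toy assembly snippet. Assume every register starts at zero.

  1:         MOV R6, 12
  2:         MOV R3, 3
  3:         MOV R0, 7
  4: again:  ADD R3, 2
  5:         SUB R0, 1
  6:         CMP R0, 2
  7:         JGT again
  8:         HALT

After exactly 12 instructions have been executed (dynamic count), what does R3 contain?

9

after MOV R6, 12: R6=12
after MOV R3, 3: R3=3
after MOV R0, 7: R0=7
after ADD R3, 2: R3=3+2=5
after SUB R0, 1: R0=7-1=6
CMP R0, 2  (cmp 6,2)
JGT again: taken
after ADD R3, 2: R3=5+2=7
after SUB R0, 1: R0=6-1=5
CMP R0, 2  (cmp 5,2)
JGT again: taken
after ADD R3, 2: R3=7+2=9
After step 12: R3 = 9.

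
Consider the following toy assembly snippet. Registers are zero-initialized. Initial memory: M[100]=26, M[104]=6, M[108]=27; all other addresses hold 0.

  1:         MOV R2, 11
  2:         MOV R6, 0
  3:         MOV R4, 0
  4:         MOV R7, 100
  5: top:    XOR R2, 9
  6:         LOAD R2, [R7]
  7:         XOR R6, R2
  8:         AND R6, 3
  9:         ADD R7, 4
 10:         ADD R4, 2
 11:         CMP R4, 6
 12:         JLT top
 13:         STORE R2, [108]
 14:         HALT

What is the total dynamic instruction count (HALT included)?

30

after MOV R2, 11: R2=11
after MOV R6, 0: R6=0
after MOV R4, 0: R4=0
after MOV R7, 100: R7=100
after XOR R2, 9: R2=11^9=2
after LOAD R2, [R7]: R2=M[100]=26
after XOR R6, R2: R6=0^26=26
after AND R6, 3: R6=26&3=2
after ADD R7, 4: R7=100+4=104
after ADD R4, 2: R4=0+2=2
CMP R4, 6  (cmp 2,6)
JLT top: taken
after XOR R2, 9: R2=26^9=19
after LOAD R2, [R7]: R2=M[104]=6
after XOR R6, R2: R6=2^6=4
after AND R6, 3: R6=4&3=0
after ADD R7, 4: R7=104+4=108
after ADD R4, 2: R4=2+2=4
CMP R4, 6  (cmp 4,6)
JLT top: taken
after XOR R2, 9: R2=6^9=15
after LOAD R2, [R7]: R2=M[108]=27
after XOR R6, R2: R6=0^27=27
after AND R6, 3: R6=27&3=3
after ADD R7, 4: R7=108+4=112
after ADD R4, 2: R4=4+2=6
CMP R4, 6  (cmp 6,6)
JLT top: not taken
STORE R2, [108] → M[108]=27
halt.
Total executed instructions: 30.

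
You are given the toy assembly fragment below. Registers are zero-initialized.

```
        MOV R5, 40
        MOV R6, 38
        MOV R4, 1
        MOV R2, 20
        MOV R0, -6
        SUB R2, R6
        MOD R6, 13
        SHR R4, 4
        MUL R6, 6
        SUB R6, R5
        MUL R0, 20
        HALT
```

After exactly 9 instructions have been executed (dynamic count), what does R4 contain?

R5=40
R6=38
R4=1
R2=20
R0=-6
R2=20-38=-18
R6=38%13=12
R4=1>>4=0
R6=12*6=72
After step 9: R4 = 0.

0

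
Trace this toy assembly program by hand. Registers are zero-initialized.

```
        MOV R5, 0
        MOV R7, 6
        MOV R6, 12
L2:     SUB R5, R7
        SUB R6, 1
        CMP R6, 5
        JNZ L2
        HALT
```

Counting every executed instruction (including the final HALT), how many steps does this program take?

R5=0
R7=6
R6=12
R5=0-6=-6
R6=12-1=11
CMP R6, 5  (cmp 11,5)
JNZ L2: taken
R5=(-6)-6=-12
R6=11-1=10
CMP R6, 5  (cmp 10,5)
JNZ L2: taken
R5=(-12)-6=-18
R6=10-1=9
CMP R6, 5  (cmp 9,5)
JNZ L2: taken
R5=(-18)-6=-24
R6=9-1=8
CMP R6, 5  (cmp 8,5)
JNZ L2: taken
R5=(-24)-6=-30
R6=8-1=7
CMP R6, 5  (cmp 7,5)
JNZ L2: taken
R5=(-30)-6=-36
R6=7-1=6
CMP R6, 5  (cmp 6,5)
JNZ L2: taken
R5=(-36)-6=-42
R6=6-1=5
CMP R6, 5  (cmp 5,5)
JNZ L2: not taken
halt.
Total executed instructions: 32.

32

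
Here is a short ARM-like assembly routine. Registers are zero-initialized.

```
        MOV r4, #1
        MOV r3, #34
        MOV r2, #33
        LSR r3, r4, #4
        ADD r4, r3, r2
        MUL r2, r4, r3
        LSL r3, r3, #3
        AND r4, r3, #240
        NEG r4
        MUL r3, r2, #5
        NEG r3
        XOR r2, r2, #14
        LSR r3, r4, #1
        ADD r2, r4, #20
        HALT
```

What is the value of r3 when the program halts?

MOV r4, #1 → r4=1
MOV r3, #34 → r3=34
MOV r2, #33 → r2=33
LSR r3, r4, #4 → r3=1>>4=0
ADD r4, r3, r2 → r4=0+33=33
MUL r2, r4, r3 → r2=33*0=0
LSL r3, r3, #3 → r3=0<<3=0
AND r4, r3, #240 → r4=0&240=0
NEG r4 → r4=-(0)=0
MUL r3, r2, #5 → r3=0*5=0
NEG r3 → r3=-(0)=0
XOR r2, r2, #14 → r2=0^14=14
LSR r3, r4, #1 → r3=0>>1=0
ADD r2, r4, #20 → r2=0+20=20
halt.

0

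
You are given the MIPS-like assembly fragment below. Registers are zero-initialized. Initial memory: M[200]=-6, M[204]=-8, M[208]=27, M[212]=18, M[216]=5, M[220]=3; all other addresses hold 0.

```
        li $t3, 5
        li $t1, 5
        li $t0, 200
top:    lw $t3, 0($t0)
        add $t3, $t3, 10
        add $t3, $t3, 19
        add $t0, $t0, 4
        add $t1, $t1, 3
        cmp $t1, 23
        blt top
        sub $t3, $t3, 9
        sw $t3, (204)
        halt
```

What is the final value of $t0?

224

li $t3, 5 → $t3=5
li $t1, 5 → $t1=5
li $t0, 200 → $t0=200
lw $t3, 0($t0) → $t3=M[200]=-6
add $t3, $t3, 10 → $t3=(-6)+10=4
add $t3, $t3, 19 → $t3=4+19=23
add $t0, $t0, 4 → $t0=200+4=204
add $t1, $t1, 3 → $t1=5+3=8
cmp $t1, 23  (cmp 8,23)
blt top: taken
lw $t3, 0($t0) → $t3=M[204]=-8
add $t3, $t3, 10 → $t3=(-8)+10=2
add $t3, $t3, 19 → $t3=2+19=21
add $t0, $t0, 4 → $t0=204+4=208
add $t1, $t1, 3 → $t1=8+3=11
cmp $t1, 23  (cmp 11,23)
blt top: taken
lw $t3, 0($t0) → $t3=M[208]=27
add $t3, $t3, 10 → $t3=27+10=37
add $t3, $t3, 19 → $t3=37+19=56
add $t0, $t0, 4 → $t0=208+4=212
add $t1, $t1, 3 → $t1=11+3=14
cmp $t1, 23  (cmp 14,23)
blt top: taken
lw $t3, 0($t0) → $t3=M[212]=18
add $t3, $t3, 10 → $t3=18+10=28
add $t3, $t3, 19 → $t3=28+19=47
add $t0, $t0, 4 → $t0=212+4=216
add $t1, $t1, 3 → $t1=14+3=17
cmp $t1, 23  (cmp 17,23)
blt top: taken
lw $t3, 0($t0) → $t3=M[216]=5
add $t3, $t3, 10 → $t3=5+10=15
add $t3, $t3, 19 → $t3=15+19=34
add $t0, $t0, 4 → $t0=216+4=220
add $t1, $t1, 3 → $t1=17+3=20
cmp $t1, 23  (cmp 20,23)
blt top: taken
lw $t3, 0($t0) → $t3=M[220]=3
add $t3, $t3, 10 → $t3=3+10=13
add $t3, $t3, 19 → $t3=13+19=32
add $t0, $t0, 4 → $t0=220+4=224
add $t1, $t1, 3 → $t1=20+3=23
cmp $t1, 23  (cmp 23,23)
blt top: not taken
sub $t3, $t3, 9 → $t3=32-9=23
sw $t3, (204) → M[204]=23
halt.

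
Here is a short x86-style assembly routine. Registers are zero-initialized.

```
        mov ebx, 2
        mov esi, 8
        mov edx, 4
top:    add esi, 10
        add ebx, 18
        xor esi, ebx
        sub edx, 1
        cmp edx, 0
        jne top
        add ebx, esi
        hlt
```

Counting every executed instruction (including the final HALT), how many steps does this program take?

29

mov ebx, 2 → ebx=2
mov esi, 8 → esi=8
mov edx, 4 → edx=4
add esi, 10 → esi=8+10=18
add ebx, 18 → ebx=2+18=20
xor esi, ebx → esi=18^20=6
sub edx, 1 → edx=4-1=3
cmp edx, 0  (cmp 3,0)
jne top: taken
add esi, 10 → esi=6+10=16
add ebx, 18 → ebx=20+18=38
xor esi, ebx → esi=16^38=54
sub edx, 1 → edx=3-1=2
cmp edx, 0  (cmp 2,0)
jne top: taken
add esi, 10 → esi=54+10=64
add ebx, 18 → ebx=38+18=56
xor esi, ebx → esi=64^56=120
sub edx, 1 → edx=2-1=1
cmp edx, 0  (cmp 1,0)
jne top: taken
add esi, 10 → esi=120+10=130
add ebx, 18 → ebx=56+18=74
xor esi, ebx → esi=130^74=200
sub edx, 1 → edx=1-1=0
cmp edx, 0  (cmp 0,0)
jne top: not taken
add ebx, esi → ebx=74+200=274
halt.
Total executed instructions: 29.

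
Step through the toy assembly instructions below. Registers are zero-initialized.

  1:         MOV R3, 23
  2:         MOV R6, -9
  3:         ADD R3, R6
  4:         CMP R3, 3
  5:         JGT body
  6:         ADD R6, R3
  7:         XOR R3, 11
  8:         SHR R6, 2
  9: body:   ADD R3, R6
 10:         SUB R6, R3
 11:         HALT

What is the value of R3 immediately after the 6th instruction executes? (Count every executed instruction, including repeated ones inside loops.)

MOV R3, 23 → R3=23
MOV R6, -9 → R6=-9
ADD R3, R6 → R3=23+(-9)=14
CMP R3, 3  (cmp 14,3)
JGT body: taken
ADD R3, R6 → R3=14+(-9)=5
After step 6: R3 = 5.

5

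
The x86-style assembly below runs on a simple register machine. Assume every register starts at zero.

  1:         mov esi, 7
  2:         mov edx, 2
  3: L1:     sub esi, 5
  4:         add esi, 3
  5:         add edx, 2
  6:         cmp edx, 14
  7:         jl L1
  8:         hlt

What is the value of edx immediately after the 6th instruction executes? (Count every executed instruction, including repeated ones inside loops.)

mov esi, 7 → esi=7
mov edx, 2 → edx=2
sub esi, 5 → esi=7-5=2
add esi, 3 → esi=2+3=5
add edx, 2 → edx=2+2=4
cmp edx, 14  (cmp 4,14)
After step 6: edx = 4.

4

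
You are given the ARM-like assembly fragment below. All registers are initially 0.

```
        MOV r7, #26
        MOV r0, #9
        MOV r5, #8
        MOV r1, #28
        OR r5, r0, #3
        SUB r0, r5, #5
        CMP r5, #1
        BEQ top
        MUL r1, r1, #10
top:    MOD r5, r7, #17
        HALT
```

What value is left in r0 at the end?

6

after MOV r7, #26: r7=26
after MOV r0, #9: r0=9
after MOV r5, #8: r5=8
after MOV r1, #28: r1=28
after OR r5, r0, #3: r5=9|3=11
after SUB r0, r5, #5: r0=11-5=6
CMP r5, #1  (cmp 11,1)
BEQ top: not taken
after MUL r1, r1, #10: r1=28*10=280
after MOD r5, r7, #17: r5=26%17=9
halt.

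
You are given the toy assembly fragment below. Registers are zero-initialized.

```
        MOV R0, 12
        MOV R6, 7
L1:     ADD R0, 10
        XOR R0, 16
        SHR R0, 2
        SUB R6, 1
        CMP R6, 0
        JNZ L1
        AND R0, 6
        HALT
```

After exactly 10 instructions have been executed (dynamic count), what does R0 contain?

MOV R0, 12 → R0=12
MOV R6, 7 → R6=7
ADD R0, 10 → R0=12+10=22
XOR R0, 16 → R0=22^16=6
SHR R0, 2 → R0=6>>2=1
SUB R6, 1 → R6=7-1=6
CMP R6, 0  (cmp 6,0)
JNZ L1: taken
ADD R0, 10 → R0=1+10=11
XOR R0, 16 → R0=11^16=27
After step 10: R0 = 27.

27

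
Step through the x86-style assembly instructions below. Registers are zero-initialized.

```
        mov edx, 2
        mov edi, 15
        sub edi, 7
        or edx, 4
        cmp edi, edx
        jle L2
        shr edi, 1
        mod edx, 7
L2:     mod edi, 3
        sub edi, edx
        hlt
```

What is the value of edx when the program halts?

after mov edx, 2: edx=2
after mov edi, 15: edi=15
after sub edi, 7: edi=15-7=8
after or edx, 4: edx=2|4=6
cmp edi, edx  (cmp 8,6)
jle L2: not taken
after shr edi, 1: edi=8>>1=4
after mod edx, 7: edx=6%7=6
after mod edi, 3: edi=4%3=1
after sub edi, edx: edi=1-6=-5
halt.

6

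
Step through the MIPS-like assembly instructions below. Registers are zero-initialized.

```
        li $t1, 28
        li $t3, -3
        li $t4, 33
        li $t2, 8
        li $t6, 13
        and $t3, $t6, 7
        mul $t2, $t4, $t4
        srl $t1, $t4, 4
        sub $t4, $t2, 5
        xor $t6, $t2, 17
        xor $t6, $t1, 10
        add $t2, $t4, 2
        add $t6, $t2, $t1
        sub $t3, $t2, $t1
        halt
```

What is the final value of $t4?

li $t1, 28 → $t1=28
li $t3, -3 → $t3=-3
li $t4, 33 → $t4=33
li $t2, 8 → $t2=8
li $t6, 13 → $t6=13
and $t3, $t6, 7 → $t3=13&7=5
mul $t2, $t4, $t4 → $t2=33*33=1089
srl $t1, $t4, 4 → $t1=33>>4=2
sub $t4, $t2, 5 → $t4=1089-5=1084
xor $t6, $t2, 17 → $t6=1089^17=1104
xor $t6, $t1, 10 → $t6=2^10=8
add $t2, $t4, 2 → $t2=1084+2=1086
add $t6, $t2, $t1 → $t6=1086+2=1088
sub $t3, $t2, $t1 → $t3=1086-2=1084
halt.

1084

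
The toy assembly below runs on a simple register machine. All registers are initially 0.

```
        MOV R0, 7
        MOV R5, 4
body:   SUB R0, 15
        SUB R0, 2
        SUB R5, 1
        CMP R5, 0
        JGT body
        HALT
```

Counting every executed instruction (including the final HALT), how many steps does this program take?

after MOV R0, 7: R0=7
after MOV R5, 4: R5=4
after SUB R0, 15: R0=7-15=-8
after SUB R0, 2: R0=(-8)-2=-10
after SUB R5, 1: R5=4-1=3
CMP R5, 0  (cmp 3,0)
JGT body: taken
after SUB R0, 15: R0=(-10)-15=-25
after SUB R0, 2: R0=(-25)-2=-27
after SUB R5, 1: R5=3-1=2
CMP R5, 0  (cmp 2,0)
JGT body: taken
after SUB R0, 15: R0=(-27)-15=-42
after SUB R0, 2: R0=(-42)-2=-44
after SUB R5, 1: R5=2-1=1
CMP R5, 0  (cmp 1,0)
JGT body: taken
after SUB R0, 15: R0=(-44)-15=-59
after SUB R0, 2: R0=(-59)-2=-61
after SUB R5, 1: R5=1-1=0
CMP R5, 0  (cmp 0,0)
JGT body: not taken
halt.
Total executed instructions: 23.

23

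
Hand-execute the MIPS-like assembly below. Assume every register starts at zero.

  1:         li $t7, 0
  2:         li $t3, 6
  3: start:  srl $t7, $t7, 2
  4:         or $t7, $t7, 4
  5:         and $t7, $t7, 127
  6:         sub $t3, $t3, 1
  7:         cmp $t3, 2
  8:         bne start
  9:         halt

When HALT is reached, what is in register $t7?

after li $t7, 0: $t7=0
after li $t3, 6: $t3=6
after srl $t7, $t7, 2: $t7=0>>2=0
after or $t7, $t7, 4: $t7=0|4=4
after and $t7, $t7, 127: $t7=4&127=4
after sub $t3, $t3, 1: $t3=6-1=5
cmp $t3, 2  (cmp 5,2)
bne start: taken
after srl $t7, $t7, 2: $t7=4>>2=1
after or $t7, $t7, 4: $t7=1|4=5
after and $t7, $t7, 127: $t7=5&127=5
after sub $t3, $t3, 1: $t3=5-1=4
cmp $t3, 2  (cmp 4,2)
bne start: taken
after srl $t7, $t7, 2: $t7=5>>2=1
after or $t7, $t7, 4: $t7=1|4=5
after and $t7, $t7, 127: $t7=5&127=5
after sub $t3, $t3, 1: $t3=4-1=3
cmp $t3, 2  (cmp 3,2)
bne start: taken
after srl $t7, $t7, 2: $t7=5>>2=1
after or $t7, $t7, 4: $t7=1|4=5
after and $t7, $t7, 127: $t7=5&127=5
after sub $t3, $t3, 1: $t3=3-1=2
cmp $t3, 2  (cmp 2,2)
bne start: not taken
halt.

5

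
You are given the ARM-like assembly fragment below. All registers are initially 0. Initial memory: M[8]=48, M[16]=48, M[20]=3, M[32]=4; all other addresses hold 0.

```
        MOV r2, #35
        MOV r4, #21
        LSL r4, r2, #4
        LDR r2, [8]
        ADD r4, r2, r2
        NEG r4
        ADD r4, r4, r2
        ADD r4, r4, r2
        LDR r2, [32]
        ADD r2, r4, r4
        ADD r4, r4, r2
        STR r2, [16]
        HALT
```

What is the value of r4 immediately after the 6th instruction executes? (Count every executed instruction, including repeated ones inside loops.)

MOV r2, #35 → r2=35
MOV r4, #21 → r4=21
LSL r4, r2, #4 → r4=35<<4=560
LDR r2, [8] → r2=M[8]=48
ADD r4, r2, r2 → r4=48+48=96
NEG r4 → r4=-(96)=-96
After step 6: r4 = -96.

-96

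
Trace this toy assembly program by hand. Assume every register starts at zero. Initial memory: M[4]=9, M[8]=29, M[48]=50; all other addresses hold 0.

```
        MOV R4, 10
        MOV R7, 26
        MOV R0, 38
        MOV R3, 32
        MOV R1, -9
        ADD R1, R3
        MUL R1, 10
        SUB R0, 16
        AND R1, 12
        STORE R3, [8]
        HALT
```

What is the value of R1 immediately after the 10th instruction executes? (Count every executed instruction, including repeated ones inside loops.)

4

R4=10
R7=26
R0=38
R3=32
R1=-9
R1=(-9)+32=23
R1=23*10=230
R0=38-16=22
R1=230&12=4
STORE R3, [8] → M[8]=32
After step 10: R1 = 4.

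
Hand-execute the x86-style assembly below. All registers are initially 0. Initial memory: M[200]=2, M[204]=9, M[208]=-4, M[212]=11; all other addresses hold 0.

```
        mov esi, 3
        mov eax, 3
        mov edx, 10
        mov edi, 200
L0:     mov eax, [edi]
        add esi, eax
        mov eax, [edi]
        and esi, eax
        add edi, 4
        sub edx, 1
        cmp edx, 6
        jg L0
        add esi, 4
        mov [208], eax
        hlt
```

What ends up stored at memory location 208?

11

mov esi, 3 → esi=3
mov eax, 3 → eax=3
mov edx, 10 → edx=10
mov edi, 200 → edi=200
mov eax, [edi] → eax=M[200]=2
add esi, eax → esi=3+2=5
mov eax, [edi] → eax=M[200]=2
and esi, eax → esi=5&2=0
add edi, 4 → edi=200+4=204
sub edx, 1 → edx=10-1=9
cmp edx, 6  (cmp 9,6)
jg L0: taken
mov eax, [edi] → eax=M[204]=9
add esi, eax → esi=0+9=9
mov eax, [edi] → eax=M[204]=9
and esi, eax → esi=9&9=9
add edi, 4 → edi=204+4=208
sub edx, 1 → edx=9-1=8
cmp edx, 6  (cmp 8,6)
jg L0: taken
mov eax, [edi] → eax=M[208]=-4
add esi, eax → esi=9+(-4)=5
mov eax, [edi] → eax=M[208]=-4
and esi, eax → esi=5&(-4)=4
add edi, 4 → edi=208+4=212
sub edx, 1 → edx=8-1=7
cmp edx, 6  (cmp 7,6)
jg L0: taken
mov eax, [edi] → eax=M[212]=11
add esi, eax → esi=4+11=15
mov eax, [edi] → eax=M[212]=11
and esi, eax → esi=15&11=11
add edi, 4 → edi=212+4=216
sub edx, 1 → edx=7-1=6
cmp edx, 6  (cmp 6,6)
jg L0: not taken
add esi, 4 → esi=11+4=15
mov [208], eax → M[208]=11
halt.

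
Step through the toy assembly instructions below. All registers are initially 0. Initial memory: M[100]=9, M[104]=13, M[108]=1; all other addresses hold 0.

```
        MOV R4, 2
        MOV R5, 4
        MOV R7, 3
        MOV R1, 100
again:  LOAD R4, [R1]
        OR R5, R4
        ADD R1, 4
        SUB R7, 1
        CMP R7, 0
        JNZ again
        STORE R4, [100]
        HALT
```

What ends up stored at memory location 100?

1

MOV R4, 2 → R4=2
MOV R5, 4 → R5=4
MOV R7, 3 → R7=3
MOV R1, 100 → R1=100
LOAD R4, [R1] → R4=M[100]=9
OR R5, R4 → R5=4|9=13
ADD R1, 4 → R1=100+4=104
SUB R7, 1 → R7=3-1=2
CMP R7, 0  (cmp 2,0)
JNZ again: taken
LOAD R4, [R1] → R4=M[104]=13
OR R5, R4 → R5=13|13=13
ADD R1, 4 → R1=104+4=108
SUB R7, 1 → R7=2-1=1
CMP R7, 0  (cmp 1,0)
JNZ again: taken
LOAD R4, [R1] → R4=M[108]=1
OR R5, R4 → R5=13|1=13
ADD R1, 4 → R1=108+4=112
SUB R7, 1 → R7=1-1=0
CMP R7, 0  (cmp 0,0)
JNZ again: not taken
STORE R4, [100] → M[100]=1
halt.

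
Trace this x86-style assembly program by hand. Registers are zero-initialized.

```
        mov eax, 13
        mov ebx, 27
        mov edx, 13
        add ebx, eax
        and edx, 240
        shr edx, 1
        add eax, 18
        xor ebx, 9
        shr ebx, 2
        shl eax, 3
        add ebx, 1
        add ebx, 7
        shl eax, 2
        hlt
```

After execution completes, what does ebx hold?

16

after mov eax, 13: eax=13
after mov ebx, 27: ebx=27
after mov edx, 13: edx=13
after add ebx, eax: ebx=27+13=40
after and edx, 240: edx=13&240=0
after shr edx, 1: edx=0>>1=0
after add eax, 18: eax=13+18=31
after xor ebx, 9: ebx=40^9=33
after shr ebx, 2: ebx=33>>2=8
after shl eax, 3: eax=31<<3=248
after add ebx, 1: ebx=8+1=9
after add ebx, 7: ebx=9+7=16
after shl eax, 2: eax=248<<2=992
halt.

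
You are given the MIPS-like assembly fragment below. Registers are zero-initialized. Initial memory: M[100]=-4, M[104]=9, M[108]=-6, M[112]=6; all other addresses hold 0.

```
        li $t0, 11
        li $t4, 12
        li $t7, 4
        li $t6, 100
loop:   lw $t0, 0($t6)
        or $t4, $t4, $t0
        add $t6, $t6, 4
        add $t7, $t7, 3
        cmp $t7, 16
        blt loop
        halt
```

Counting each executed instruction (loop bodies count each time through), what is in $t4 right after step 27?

-1

li $t0, 11 → $t0=11
li $t4, 12 → $t4=12
li $t7, 4 → $t7=4
li $t6, 100 → $t6=100
lw $t0, 0($t6) → $t0=M[100]=-4
or $t4, $t4, $t0 → $t4=12|(-4)=-4
add $t6, $t6, 4 → $t6=100+4=104
add $t7, $t7, 3 → $t7=4+3=7
cmp $t7, 16  (cmp 7,16)
blt loop: taken
lw $t0, 0($t6) → $t0=M[104]=9
or $t4, $t4, $t0 → $t4=(-4)|9=-3
add $t6, $t6, 4 → $t6=104+4=108
add $t7, $t7, 3 → $t7=7+3=10
cmp $t7, 16  (cmp 10,16)
blt loop: taken
lw $t0, 0($t6) → $t0=M[108]=-6
or $t4, $t4, $t0 → $t4=(-3)|(-6)=-1
add $t6, $t6, 4 → $t6=108+4=112
add $t7, $t7, 3 → $t7=10+3=13
cmp $t7, 16  (cmp 13,16)
blt loop: taken
lw $t0, 0($t6) → $t0=M[112]=6
or $t4, $t4, $t0 → $t4=(-1)|6=-1
add $t6, $t6, 4 → $t6=112+4=116
add $t7, $t7, 3 → $t7=13+3=16
cmp $t7, 16  (cmp 16,16)
After step 27: $t4 = -1.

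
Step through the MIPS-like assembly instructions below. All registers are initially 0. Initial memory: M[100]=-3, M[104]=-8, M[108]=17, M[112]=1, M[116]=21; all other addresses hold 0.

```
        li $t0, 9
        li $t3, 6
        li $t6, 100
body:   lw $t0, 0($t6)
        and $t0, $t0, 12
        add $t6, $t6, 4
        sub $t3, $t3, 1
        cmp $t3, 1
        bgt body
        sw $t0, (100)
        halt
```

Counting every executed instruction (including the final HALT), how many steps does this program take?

35

$t0=9
$t3=6
$t6=100
$t0=M[100]=-3
$t0=(-3)&12=12
$t6=100+4=104
$t3=6-1=5
cmp $t3, 1  (cmp 5,1)
bgt body: taken
$t0=M[104]=-8
$t0=(-8)&12=8
$t6=104+4=108
$t3=5-1=4
cmp $t3, 1  (cmp 4,1)
bgt body: taken
$t0=M[108]=17
$t0=17&12=0
$t6=108+4=112
$t3=4-1=3
cmp $t3, 1  (cmp 3,1)
bgt body: taken
$t0=M[112]=1
$t0=1&12=0
$t6=112+4=116
$t3=3-1=2
cmp $t3, 1  (cmp 2,1)
bgt body: taken
$t0=M[116]=21
$t0=21&12=4
$t6=116+4=120
$t3=2-1=1
cmp $t3, 1  (cmp 1,1)
bgt body: not taken
sw $t0, (100) → M[100]=4
halt.
Total executed instructions: 35.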